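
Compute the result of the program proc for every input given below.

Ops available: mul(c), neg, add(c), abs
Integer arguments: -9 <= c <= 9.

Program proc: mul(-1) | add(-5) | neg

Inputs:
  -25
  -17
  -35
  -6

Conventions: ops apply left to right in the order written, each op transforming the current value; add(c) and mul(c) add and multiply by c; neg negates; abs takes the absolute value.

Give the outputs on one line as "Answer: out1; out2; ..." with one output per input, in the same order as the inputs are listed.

Execution, op by op:
  -25 -> 25 -> 20 -> -20
  -17 -> 17 -> 12 -> -12
  -35 -> 35 -> 30 -> -30
  -6 -> 6 -> 1 -> -1

-20; -12; -30; -1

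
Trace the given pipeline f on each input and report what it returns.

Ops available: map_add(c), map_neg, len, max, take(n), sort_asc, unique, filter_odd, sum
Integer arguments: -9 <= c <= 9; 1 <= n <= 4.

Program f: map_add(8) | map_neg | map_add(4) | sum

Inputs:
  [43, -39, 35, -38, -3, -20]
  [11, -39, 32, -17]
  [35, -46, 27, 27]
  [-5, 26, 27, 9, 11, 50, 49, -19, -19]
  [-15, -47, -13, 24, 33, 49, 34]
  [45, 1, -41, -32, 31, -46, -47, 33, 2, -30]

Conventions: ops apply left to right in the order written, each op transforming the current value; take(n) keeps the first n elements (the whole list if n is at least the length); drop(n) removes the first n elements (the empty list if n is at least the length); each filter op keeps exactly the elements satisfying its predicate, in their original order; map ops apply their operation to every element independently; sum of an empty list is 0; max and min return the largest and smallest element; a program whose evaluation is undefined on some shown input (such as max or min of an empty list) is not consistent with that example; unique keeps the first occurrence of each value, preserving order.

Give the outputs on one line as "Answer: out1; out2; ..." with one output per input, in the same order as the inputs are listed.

Execution, op by op:
  [43, -39, 35, -38, -3, -20] -> [51, -31, 43, -30, 5, -12] -> [-51, 31, -43, 30, -5, 12] -> [-47, 35, -39, 34, -1, 16] -> -2
  [11, -39, 32, -17] -> [19, -31, 40, -9] -> [-19, 31, -40, 9] -> [-15, 35, -36, 13] -> -3
  [35, -46, 27, 27] -> [43, -38, 35, 35] -> [-43, 38, -35, -35] -> [-39, 42, -31, -31] -> -59
  [-5, 26, 27, 9, 11, 50, 49, -19, -19] -> [3, 34, 35, 17, 19, 58, 57, -11, -11] -> [-3, -34, -35, -17, -19, -58, -57, 11, 11] -> [1, -30, -31, -13, -15, -54, -53, 15, 15] -> -165
  [-15, -47, -13, 24, 33, 49, 34] -> [-7, -39, -5, 32, 41, 57, 42] -> [7, 39, 5, -32, -41, -57, -42] -> [11, 43, 9, -28, -37, -53, -38] -> -93
  [45, 1, -41, -32, 31, -46, -47, 33, 2, -30] -> [53, 9, -33, -24, 39, -38, -39, 41, 10, -22] -> [-53, -9, 33, 24, -39, 38, 39, -41, -10, 22] -> [-49, -5, 37, 28, -35, 42, 43, -37, -6, 26] -> 44

-2; -3; -59; -165; -93; 44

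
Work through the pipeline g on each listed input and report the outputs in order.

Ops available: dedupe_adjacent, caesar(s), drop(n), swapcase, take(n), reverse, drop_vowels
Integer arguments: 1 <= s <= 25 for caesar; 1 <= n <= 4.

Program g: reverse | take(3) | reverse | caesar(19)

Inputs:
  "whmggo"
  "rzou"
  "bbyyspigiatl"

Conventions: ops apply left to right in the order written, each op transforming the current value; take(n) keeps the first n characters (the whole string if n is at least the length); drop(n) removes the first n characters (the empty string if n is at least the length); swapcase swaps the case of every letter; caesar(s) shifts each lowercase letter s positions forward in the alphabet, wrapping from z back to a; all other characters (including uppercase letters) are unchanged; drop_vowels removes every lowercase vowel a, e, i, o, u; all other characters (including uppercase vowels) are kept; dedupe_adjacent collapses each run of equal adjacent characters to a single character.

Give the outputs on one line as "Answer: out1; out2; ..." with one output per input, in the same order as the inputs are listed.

Execution, op by op:
  "whmggo" -> "oggmhw" -> "ogg" -> "ggo" -> "zzh"
  "rzou" -> "uozr" -> "uoz" -> "zou" -> "shn"
  "bbyyspigiatl" -> "ltaigipsyybb" -> "lta" -> "atl" -> "tme"

"zzh"; "shn"; "tme"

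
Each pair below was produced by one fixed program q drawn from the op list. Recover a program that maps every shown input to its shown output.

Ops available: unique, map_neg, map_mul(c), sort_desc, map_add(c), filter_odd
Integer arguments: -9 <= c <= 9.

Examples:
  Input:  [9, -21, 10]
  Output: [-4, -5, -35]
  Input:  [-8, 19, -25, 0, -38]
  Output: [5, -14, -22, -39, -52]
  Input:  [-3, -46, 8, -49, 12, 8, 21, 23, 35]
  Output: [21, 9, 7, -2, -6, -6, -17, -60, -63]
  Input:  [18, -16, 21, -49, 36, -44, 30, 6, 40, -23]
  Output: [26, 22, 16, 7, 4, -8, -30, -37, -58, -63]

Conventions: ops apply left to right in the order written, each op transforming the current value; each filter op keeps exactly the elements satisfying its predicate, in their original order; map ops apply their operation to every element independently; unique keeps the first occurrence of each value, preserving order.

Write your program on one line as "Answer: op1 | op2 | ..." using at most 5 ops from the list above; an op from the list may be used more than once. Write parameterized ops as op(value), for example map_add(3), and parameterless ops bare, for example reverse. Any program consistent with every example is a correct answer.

map_add(-9) | map_add(-4) | map_add(-1) | sort_desc

Check, running the answer program on each example:
  [9, -21, 10] -> [0, -30, 1] -> [-4, -34, -3] -> [-5, -35, -4] -> [-4, -5, -35]
  [-8, 19, -25, 0, -38] -> [-17, 10, -34, -9, -47] -> [-21, 6, -38, -13, -51] -> [-22, 5, -39, -14, -52] -> [5, -14, -22, -39, -52]
  [-3, -46, 8, -49, 12, 8, 21, 23, 35] -> [-12, -55, -1, -58, 3, -1, 12, 14, 26] -> [-16, -59, -5, -62, -1, -5, 8, 10, 22] -> [-17, -60, -6, -63, -2, -6, 7, 9, 21] -> [21, 9, 7, -2, -6, -6, -17, -60, -63]
  [18, -16, 21, -49, 36, -44, 30, 6, 40, -23] -> [9, -25, 12, -58, 27, -53, 21, -3, 31, -32] -> [5, -29, 8, -62, 23, -57, 17, -7, 27, -36] -> [4, -30, 7, -63, 22, -58, 16, -8, 26, -37] -> [26, 22, 16, 7, 4, -8, -30, -37, -58, -63]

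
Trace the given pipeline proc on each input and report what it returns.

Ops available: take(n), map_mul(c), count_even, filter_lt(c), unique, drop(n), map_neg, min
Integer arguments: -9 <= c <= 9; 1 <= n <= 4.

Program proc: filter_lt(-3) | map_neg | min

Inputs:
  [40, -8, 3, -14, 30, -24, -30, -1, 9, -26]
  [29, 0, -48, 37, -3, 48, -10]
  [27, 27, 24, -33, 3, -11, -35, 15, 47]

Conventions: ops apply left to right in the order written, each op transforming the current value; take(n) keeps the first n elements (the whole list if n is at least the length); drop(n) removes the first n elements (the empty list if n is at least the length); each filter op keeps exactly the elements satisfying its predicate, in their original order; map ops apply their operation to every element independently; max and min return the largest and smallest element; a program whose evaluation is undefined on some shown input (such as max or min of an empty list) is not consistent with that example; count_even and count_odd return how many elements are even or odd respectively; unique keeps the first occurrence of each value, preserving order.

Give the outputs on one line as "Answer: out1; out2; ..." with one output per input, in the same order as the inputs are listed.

8; 10; 11

Execution, op by op:
  [40, -8, 3, -14, 30, -24, -30, -1, 9, -26] -> [-8, -14, -24, -30, -26] -> [8, 14, 24, 30, 26] -> 8
  [29, 0, -48, 37, -3, 48, -10] -> [-48, -10] -> [48, 10] -> 10
  [27, 27, 24, -33, 3, -11, -35, 15, 47] -> [-33, -11, -35] -> [33, 11, 35] -> 11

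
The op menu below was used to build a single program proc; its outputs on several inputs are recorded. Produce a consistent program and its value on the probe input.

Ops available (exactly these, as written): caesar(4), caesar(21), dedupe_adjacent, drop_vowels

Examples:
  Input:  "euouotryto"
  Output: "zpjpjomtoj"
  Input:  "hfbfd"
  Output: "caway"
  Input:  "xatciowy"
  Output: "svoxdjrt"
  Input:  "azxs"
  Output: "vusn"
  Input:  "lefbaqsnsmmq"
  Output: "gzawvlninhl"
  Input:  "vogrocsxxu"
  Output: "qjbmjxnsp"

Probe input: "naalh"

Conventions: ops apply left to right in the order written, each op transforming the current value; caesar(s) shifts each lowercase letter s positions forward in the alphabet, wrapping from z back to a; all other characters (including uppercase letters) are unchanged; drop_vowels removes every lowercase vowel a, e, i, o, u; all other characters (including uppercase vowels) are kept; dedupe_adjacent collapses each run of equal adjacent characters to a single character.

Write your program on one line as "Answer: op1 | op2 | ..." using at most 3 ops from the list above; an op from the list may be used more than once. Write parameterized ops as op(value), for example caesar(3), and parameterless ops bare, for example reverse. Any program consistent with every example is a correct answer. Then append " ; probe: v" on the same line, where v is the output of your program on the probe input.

caesar(21) | dedupe_adjacent ; probe: "ivgc"

Check, running the answer program on each example:
  "euouotryto" -> "zpjpjomtoj" -> "zpjpjomtoj"
  "hfbfd" -> "caway" -> "caway"
  "xatciowy" -> "svoxdjrt" -> "svoxdjrt"
  "azxs" -> "vusn" -> "vusn"
  "lefbaqsnsmmq" -> "gzawvlninhhl" -> "gzawvlninhl"
  "vogrocsxxu" -> "qjbmjxnssp" -> "qjbmjxnsp"
  probe: "naalh" -> "ivvgc" -> "ivgc"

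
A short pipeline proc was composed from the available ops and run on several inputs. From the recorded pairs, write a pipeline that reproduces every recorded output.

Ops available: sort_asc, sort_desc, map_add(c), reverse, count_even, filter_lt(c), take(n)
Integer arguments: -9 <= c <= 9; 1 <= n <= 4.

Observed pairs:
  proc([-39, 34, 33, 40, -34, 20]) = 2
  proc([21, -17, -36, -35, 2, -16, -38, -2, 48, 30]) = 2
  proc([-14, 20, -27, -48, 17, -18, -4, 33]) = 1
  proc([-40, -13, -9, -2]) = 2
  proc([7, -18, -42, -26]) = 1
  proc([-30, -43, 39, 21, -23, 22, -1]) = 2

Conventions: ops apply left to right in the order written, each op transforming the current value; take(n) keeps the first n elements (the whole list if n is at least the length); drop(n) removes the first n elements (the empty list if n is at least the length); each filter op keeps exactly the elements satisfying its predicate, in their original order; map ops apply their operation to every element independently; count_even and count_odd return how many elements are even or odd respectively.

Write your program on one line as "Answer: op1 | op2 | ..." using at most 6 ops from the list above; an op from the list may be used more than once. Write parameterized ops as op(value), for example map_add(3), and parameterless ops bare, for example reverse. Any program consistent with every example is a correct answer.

take(3) | reverse | map_add(-2) | map_add(3) | count_even

Check, running the answer program on each example:
  [-39, 34, 33, 40, -34, 20] -> [-39, 34, 33] -> [33, 34, -39] -> [31, 32, -41] -> [34, 35, -38] -> 2
  [21, -17, -36, -35, 2, -16, -38, -2, 48, 30] -> [21, -17, -36] -> [-36, -17, 21] -> [-38, -19, 19] -> [-35, -16, 22] -> 2
  [-14, 20, -27, -48, 17, -18, -4, 33] -> [-14, 20, -27] -> [-27, 20, -14] -> [-29, 18, -16] -> [-26, 21, -13] -> 1
  [-40, -13, -9, -2] -> [-40, -13, -9] -> [-9, -13, -40] -> [-11, -15, -42] -> [-8, -12, -39] -> 2
  [7, -18, -42, -26] -> [7, -18, -42] -> [-42, -18, 7] -> [-44, -20, 5] -> [-41, -17, 8] -> 1
  [-30, -43, 39, 21, -23, 22, -1] -> [-30, -43, 39] -> [39, -43, -30] -> [37, -45, -32] -> [40, -42, -29] -> 2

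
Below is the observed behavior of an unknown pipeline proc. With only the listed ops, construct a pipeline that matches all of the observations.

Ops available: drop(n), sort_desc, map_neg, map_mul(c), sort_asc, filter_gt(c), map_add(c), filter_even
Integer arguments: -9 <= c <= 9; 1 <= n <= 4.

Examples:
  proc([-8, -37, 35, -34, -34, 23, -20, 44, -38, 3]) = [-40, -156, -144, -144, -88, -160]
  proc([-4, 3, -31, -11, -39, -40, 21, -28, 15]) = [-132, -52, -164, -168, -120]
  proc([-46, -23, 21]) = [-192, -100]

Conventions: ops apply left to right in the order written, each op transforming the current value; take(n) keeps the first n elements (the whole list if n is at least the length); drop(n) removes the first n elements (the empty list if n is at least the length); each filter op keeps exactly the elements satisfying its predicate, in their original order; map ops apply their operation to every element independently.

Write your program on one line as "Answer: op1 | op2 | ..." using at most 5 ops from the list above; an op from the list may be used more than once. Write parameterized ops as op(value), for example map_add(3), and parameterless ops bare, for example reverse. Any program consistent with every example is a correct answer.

map_neg | filter_gt(4) | map_add(2) | map_mul(-4)

Check, running the answer program on each example:
  [-8, -37, 35, -34, -34, 23, -20, 44, -38, 3] -> [8, 37, -35, 34, 34, -23, 20, -44, 38, -3] -> [8, 37, 34, 34, 20, 38] -> [10, 39, 36, 36, 22, 40] -> [-40, -156, -144, -144, -88, -160]
  [-4, 3, -31, -11, -39, -40, 21, -28, 15] -> [4, -3, 31, 11, 39, 40, -21, 28, -15] -> [31, 11, 39, 40, 28] -> [33, 13, 41, 42, 30] -> [-132, -52, -164, -168, -120]
  [-46, -23, 21] -> [46, 23, -21] -> [46, 23] -> [48, 25] -> [-192, -100]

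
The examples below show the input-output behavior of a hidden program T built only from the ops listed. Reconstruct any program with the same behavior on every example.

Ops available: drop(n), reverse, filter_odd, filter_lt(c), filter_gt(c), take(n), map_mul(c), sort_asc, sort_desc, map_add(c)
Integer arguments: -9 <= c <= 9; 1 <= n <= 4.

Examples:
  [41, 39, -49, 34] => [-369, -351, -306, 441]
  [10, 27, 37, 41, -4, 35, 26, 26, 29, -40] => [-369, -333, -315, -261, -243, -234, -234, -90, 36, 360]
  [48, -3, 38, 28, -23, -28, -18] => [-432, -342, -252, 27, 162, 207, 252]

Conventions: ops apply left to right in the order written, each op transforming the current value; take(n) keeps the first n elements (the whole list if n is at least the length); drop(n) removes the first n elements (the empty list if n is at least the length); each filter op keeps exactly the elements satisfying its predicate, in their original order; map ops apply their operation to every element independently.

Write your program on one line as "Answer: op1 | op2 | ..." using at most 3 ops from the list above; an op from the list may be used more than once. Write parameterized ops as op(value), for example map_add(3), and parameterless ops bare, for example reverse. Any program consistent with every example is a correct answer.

sort_asc | map_mul(-9) | sort_asc

Check, running the answer program on each example:
  [41, 39, -49, 34] -> [-49, 34, 39, 41] -> [441, -306, -351, -369] -> [-369, -351, -306, 441]
  [10, 27, 37, 41, -4, 35, 26, 26, 29, -40] -> [-40, -4, 10, 26, 26, 27, 29, 35, 37, 41] -> [360, 36, -90, -234, -234, -243, -261, -315, -333, -369] -> [-369, -333, -315, -261, -243, -234, -234, -90, 36, 360]
  [48, -3, 38, 28, -23, -28, -18] -> [-28, -23, -18, -3, 28, 38, 48] -> [252, 207, 162, 27, -252, -342, -432] -> [-432, -342, -252, 27, 162, 207, 252]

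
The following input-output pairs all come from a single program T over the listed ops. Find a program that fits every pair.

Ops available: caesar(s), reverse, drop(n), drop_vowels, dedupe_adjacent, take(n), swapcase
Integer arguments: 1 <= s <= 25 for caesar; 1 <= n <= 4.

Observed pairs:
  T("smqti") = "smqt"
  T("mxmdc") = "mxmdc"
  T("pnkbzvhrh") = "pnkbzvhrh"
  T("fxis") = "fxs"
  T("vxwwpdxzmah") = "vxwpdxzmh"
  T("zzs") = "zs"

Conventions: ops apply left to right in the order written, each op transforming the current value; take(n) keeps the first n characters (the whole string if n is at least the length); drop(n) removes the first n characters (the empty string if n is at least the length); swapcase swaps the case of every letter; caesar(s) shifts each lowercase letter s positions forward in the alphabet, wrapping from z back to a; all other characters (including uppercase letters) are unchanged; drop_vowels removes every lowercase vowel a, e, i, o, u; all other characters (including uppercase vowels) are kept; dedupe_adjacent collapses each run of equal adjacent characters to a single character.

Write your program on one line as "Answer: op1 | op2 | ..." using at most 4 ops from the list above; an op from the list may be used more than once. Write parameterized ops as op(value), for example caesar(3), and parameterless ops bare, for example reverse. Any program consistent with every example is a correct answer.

drop_vowels | swapcase | dedupe_adjacent | swapcase

Check, running the answer program on each example:
  "smqti" -> "smqt" -> "SMQT" -> "SMQT" -> "smqt"
  "mxmdc" -> "mxmdc" -> "MXMDC" -> "MXMDC" -> "mxmdc"
  "pnkbzvhrh" -> "pnkbzvhrh" -> "PNKBZVHRH" -> "PNKBZVHRH" -> "pnkbzvhrh"
  "fxis" -> "fxs" -> "FXS" -> "FXS" -> "fxs"
  "vxwwpdxzmah" -> "vxwwpdxzmh" -> "VXWWPDXZMH" -> "VXWPDXZMH" -> "vxwpdxzmh"
  "zzs" -> "zzs" -> "ZZS" -> "ZS" -> "zs"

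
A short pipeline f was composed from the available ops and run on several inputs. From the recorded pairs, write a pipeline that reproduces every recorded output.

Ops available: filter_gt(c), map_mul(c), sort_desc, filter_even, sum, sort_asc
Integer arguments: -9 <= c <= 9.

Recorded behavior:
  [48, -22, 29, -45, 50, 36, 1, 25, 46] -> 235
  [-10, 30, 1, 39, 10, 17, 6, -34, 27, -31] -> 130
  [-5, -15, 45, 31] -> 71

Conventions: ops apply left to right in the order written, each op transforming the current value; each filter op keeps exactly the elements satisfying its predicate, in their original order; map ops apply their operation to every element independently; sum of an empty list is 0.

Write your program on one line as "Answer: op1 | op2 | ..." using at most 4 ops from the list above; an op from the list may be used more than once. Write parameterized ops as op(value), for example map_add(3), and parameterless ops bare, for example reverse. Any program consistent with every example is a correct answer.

filter_gt(-6) | sort_asc | sort_desc | sum

Check, running the answer program on each example:
  [48, -22, 29, -45, 50, 36, 1, 25, 46] -> [48, 29, 50, 36, 1, 25, 46] -> [1, 25, 29, 36, 46, 48, 50] -> [50, 48, 46, 36, 29, 25, 1] -> 235
  [-10, 30, 1, 39, 10, 17, 6, -34, 27, -31] -> [30, 1, 39, 10, 17, 6, 27] -> [1, 6, 10, 17, 27, 30, 39] -> [39, 30, 27, 17, 10, 6, 1] -> 130
  [-5, -15, 45, 31] -> [-5, 45, 31] -> [-5, 31, 45] -> [45, 31, -5] -> 71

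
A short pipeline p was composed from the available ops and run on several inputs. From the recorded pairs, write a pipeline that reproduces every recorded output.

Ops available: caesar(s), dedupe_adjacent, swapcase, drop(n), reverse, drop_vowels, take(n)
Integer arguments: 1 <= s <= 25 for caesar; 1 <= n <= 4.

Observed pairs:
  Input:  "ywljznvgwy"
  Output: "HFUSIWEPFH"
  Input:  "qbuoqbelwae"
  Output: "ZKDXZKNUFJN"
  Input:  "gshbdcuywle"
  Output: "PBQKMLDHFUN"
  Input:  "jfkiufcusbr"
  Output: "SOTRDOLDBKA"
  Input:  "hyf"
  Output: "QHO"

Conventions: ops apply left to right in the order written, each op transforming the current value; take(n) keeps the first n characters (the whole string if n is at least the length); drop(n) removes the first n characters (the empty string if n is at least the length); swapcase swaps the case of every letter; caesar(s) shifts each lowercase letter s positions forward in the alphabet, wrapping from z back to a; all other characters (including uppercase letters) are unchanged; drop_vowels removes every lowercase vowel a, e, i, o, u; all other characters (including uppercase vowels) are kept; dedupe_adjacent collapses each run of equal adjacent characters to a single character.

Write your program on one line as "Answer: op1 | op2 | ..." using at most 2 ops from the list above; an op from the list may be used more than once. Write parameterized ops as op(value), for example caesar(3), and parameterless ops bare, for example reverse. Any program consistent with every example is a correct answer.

caesar(9) | swapcase

Check, running the answer program on each example:
  "ywljznvgwy" -> "hfusiwepfh" -> "HFUSIWEPFH"
  "qbuoqbelwae" -> "zkdxzknufjn" -> "ZKDXZKNUFJN"
  "gshbdcuywle" -> "pbqkmldhfun" -> "PBQKMLDHFUN"
  "jfkiufcusbr" -> "sotrdoldbka" -> "SOTRDOLDBKA"
  "hyf" -> "qho" -> "QHO"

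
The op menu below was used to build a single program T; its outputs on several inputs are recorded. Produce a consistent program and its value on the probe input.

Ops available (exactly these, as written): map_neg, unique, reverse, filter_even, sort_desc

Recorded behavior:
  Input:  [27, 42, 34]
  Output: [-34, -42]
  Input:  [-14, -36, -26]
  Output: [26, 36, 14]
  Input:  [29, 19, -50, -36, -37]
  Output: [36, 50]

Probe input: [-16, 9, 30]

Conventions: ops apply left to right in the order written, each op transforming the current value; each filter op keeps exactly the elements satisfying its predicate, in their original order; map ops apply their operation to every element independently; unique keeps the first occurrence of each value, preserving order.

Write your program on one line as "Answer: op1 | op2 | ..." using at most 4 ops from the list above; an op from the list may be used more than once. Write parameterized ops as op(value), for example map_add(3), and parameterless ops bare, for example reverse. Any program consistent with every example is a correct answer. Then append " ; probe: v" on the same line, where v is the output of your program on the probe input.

map_neg | filter_even | reverse ; probe: [-30, 16]

Check, running the answer program on each example:
  [27, 42, 34] -> [-27, -42, -34] -> [-42, -34] -> [-34, -42]
  [-14, -36, -26] -> [14, 36, 26] -> [14, 36, 26] -> [26, 36, 14]
  [29, 19, -50, -36, -37] -> [-29, -19, 50, 36, 37] -> [50, 36] -> [36, 50]
  probe: [-16, 9, 30] -> [16, -9, -30] -> [16, -30] -> [-30, 16]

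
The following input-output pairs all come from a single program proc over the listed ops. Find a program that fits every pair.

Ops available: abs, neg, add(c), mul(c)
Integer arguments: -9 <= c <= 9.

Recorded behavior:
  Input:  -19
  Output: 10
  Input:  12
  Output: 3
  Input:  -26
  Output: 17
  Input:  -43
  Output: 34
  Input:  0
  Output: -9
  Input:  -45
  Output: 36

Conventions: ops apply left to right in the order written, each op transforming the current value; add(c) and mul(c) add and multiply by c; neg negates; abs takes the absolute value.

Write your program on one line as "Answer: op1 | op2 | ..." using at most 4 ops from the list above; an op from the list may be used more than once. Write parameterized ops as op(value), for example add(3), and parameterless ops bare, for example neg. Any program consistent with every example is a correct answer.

abs | add(-1) | add(-1) | add(-7)

Check, running the answer program on each example:
  -19 -> 19 -> 18 -> 17 -> 10
  12 -> 12 -> 11 -> 10 -> 3
  -26 -> 26 -> 25 -> 24 -> 17
  -43 -> 43 -> 42 -> 41 -> 34
  0 -> 0 -> -1 -> -2 -> -9
  -45 -> 45 -> 44 -> 43 -> 36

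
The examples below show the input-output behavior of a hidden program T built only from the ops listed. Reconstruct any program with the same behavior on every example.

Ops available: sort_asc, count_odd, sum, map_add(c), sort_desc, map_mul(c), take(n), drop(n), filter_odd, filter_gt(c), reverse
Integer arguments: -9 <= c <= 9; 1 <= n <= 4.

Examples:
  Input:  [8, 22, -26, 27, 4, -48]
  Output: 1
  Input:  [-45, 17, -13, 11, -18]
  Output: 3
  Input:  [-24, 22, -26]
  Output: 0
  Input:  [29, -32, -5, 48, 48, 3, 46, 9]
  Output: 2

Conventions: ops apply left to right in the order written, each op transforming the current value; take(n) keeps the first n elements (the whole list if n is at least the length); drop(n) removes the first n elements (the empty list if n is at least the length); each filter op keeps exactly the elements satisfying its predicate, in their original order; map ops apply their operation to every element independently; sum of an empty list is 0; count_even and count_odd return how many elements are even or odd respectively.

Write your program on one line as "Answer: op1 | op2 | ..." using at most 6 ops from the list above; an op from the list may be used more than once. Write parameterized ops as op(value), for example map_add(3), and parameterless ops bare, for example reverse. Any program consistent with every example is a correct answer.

reverse | take(4) | map_mul(3) | map_mul(3) | count_odd

Check, running the answer program on each example:
  [8, 22, -26, 27, 4, -48] -> [-48, 4, 27, -26, 22, 8] -> [-48, 4, 27, -26] -> [-144, 12, 81, -78] -> [-432, 36, 243, -234] -> 1
  [-45, 17, -13, 11, -18] -> [-18, 11, -13, 17, -45] -> [-18, 11, -13, 17] -> [-54, 33, -39, 51] -> [-162, 99, -117, 153] -> 3
  [-24, 22, -26] -> [-26, 22, -24] -> [-26, 22, -24] -> [-78, 66, -72] -> [-234, 198, -216] -> 0
  [29, -32, -5, 48, 48, 3, 46, 9] -> [9, 46, 3, 48, 48, -5, -32, 29] -> [9, 46, 3, 48] -> [27, 138, 9, 144] -> [81, 414, 27, 432] -> 2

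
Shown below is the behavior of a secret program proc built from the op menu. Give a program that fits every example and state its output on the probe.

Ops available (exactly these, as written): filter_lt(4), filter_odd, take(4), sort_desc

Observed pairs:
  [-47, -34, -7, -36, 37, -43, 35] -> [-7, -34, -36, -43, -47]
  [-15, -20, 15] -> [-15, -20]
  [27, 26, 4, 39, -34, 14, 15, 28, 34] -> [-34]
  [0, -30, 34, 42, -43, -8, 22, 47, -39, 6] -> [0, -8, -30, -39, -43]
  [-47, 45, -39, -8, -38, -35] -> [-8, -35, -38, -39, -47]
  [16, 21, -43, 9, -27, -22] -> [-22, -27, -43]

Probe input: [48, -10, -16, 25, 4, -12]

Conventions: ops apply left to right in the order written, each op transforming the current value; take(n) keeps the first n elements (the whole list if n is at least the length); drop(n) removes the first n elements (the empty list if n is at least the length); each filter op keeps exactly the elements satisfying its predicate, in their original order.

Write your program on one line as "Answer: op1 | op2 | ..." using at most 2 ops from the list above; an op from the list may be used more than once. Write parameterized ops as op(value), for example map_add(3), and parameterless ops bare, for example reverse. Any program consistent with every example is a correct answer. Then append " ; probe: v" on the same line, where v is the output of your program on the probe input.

filter_lt(4) | sort_desc ; probe: [-10, -12, -16]

Check, running the answer program on each example:
  [-47, -34, -7, -36, 37, -43, 35] -> [-47, -34, -7, -36, -43] -> [-7, -34, -36, -43, -47]
  [-15, -20, 15] -> [-15, -20] -> [-15, -20]
  [27, 26, 4, 39, -34, 14, 15, 28, 34] -> [-34] -> [-34]
  [0, -30, 34, 42, -43, -8, 22, 47, -39, 6] -> [0, -30, -43, -8, -39] -> [0, -8, -30, -39, -43]
  [-47, 45, -39, -8, -38, -35] -> [-47, -39, -8, -38, -35] -> [-8, -35, -38, -39, -47]
  [16, 21, -43, 9, -27, -22] -> [-43, -27, -22] -> [-22, -27, -43]
  probe: [48, -10, -16, 25, 4, -12] -> [-10, -16, -12] -> [-10, -12, -16]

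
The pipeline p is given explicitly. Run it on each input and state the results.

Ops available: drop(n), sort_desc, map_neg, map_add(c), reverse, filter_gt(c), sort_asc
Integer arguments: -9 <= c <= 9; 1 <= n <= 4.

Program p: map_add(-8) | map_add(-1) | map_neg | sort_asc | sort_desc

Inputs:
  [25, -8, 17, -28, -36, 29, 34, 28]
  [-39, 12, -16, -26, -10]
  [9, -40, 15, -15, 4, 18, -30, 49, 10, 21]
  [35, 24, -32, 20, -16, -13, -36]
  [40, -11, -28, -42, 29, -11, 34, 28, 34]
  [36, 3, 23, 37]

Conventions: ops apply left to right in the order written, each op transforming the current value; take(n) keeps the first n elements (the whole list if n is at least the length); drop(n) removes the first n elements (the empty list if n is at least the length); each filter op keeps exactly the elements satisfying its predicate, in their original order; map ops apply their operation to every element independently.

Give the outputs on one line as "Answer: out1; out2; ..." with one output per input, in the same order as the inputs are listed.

[45, 37, 17, -8, -16, -19, -20, -25]; [48, 35, 25, 19, -3]; [49, 39, 24, 5, 0, -1, -6, -9, -12, -40]; [45, 41, 25, 22, -11, -15, -26]; [51, 37, 20, 20, -19, -20, -25, -25, -31]; [6, -14, -27, -28]

Execution, op by op:
  [25, -8, 17, -28, -36, 29, 34, 28] -> [17, -16, 9, -36, -44, 21, 26, 20] -> [16, -17, 8, -37, -45, 20, 25, 19] -> [-16, 17, -8, 37, 45, -20, -25, -19] -> [-25, -20, -19, -16, -8, 17, 37, 45] -> [45, 37, 17, -8, -16, -19, -20, -25]
  [-39, 12, -16, -26, -10] -> [-47, 4, -24, -34, -18] -> [-48, 3, -25, -35, -19] -> [48, -3, 25, 35, 19] -> [-3, 19, 25, 35, 48] -> [48, 35, 25, 19, -3]
  [9, -40, 15, -15, 4, 18, -30, 49, 10, 21] -> [1, -48, 7, -23, -4, 10, -38, 41, 2, 13] -> [0, -49, 6, -24, -5, 9, -39, 40, 1, 12] -> [0, 49, -6, 24, 5, -9, 39, -40, -1, -12] -> [-40, -12, -9, -6, -1, 0, 5, 24, 39, 49] -> [49, 39, 24, 5, 0, -1, -6, -9, -12, -40]
  [35, 24, -32, 20, -16, -13, -36] -> [27, 16, -40, 12, -24, -21, -44] -> [26, 15, -41, 11, -25, -22, -45] -> [-26, -15, 41, -11, 25, 22, 45] -> [-26, -15, -11, 22, 25, 41, 45] -> [45, 41, 25, 22, -11, -15, -26]
  [40, -11, -28, -42, 29, -11, 34, 28, 34] -> [32, -19, -36, -50, 21, -19, 26, 20, 26] -> [31, -20, -37, -51, 20, -20, 25, 19, 25] -> [-31, 20, 37, 51, -20, 20, -25, -19, -25] -> [-31, -25, -25, -20, -19, 20, 20, 37, 51] -> [51, 37, 20, 20, -19, -20, -25, -25, -31]
  [36, 3, 23, 37] -> [28, -5, 15, 29] -> [27, -6, 14, 28] -> [-27, 6, -14, -28] -> [-28, -27, -14, 6] -> [6, -14, -27, -28]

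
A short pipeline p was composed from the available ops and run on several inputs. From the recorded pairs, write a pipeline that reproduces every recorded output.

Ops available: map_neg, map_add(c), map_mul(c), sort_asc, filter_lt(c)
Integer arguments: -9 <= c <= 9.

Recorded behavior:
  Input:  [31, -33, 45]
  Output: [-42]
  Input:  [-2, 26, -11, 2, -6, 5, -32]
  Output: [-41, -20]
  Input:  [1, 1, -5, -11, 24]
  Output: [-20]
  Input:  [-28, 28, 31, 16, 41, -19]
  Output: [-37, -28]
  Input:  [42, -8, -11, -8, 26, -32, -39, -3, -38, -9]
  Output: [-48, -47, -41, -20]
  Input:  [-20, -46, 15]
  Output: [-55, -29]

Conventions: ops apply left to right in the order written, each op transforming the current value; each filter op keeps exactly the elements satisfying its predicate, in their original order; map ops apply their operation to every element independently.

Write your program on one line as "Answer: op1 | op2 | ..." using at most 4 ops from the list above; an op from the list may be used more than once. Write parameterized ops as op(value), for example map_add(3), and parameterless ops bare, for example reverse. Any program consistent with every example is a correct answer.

filter_lt(-9) | map_add(-8) | map_add(-1) | sort_asc

Check, running the answer program on each example:
  [31, -33, 45] -> [-33] -> [-41] -> [-42] -> [-42]
  [-2, 26, -11, 2, -6, 5, -32] -> [-11, -32] -> [-19, -40] -> [-20, -41] -> [-41, -20]
  [1, 1, -5, -11, 24] -> [-11] -> [-19] -> [-20] -> [-20]
  [-28, 28, 31, 16, 41, -19] -> [-28, -19] -> [-36, -27] -> [-37, -28] -> [-37, -28]
  [42, -8, -11, -8, 26, -32, -39, -3, -38, -9] -> [-11, -32, -39, -38] -> [-19, -40, -47, -46] -> [-20, -41, -48, -47] -> [-48, -47, -41, -20]
  [-20, -46, 15] -> [-20, -46] -> [-28, -54] -> [-29, -55] -> [-55, -29]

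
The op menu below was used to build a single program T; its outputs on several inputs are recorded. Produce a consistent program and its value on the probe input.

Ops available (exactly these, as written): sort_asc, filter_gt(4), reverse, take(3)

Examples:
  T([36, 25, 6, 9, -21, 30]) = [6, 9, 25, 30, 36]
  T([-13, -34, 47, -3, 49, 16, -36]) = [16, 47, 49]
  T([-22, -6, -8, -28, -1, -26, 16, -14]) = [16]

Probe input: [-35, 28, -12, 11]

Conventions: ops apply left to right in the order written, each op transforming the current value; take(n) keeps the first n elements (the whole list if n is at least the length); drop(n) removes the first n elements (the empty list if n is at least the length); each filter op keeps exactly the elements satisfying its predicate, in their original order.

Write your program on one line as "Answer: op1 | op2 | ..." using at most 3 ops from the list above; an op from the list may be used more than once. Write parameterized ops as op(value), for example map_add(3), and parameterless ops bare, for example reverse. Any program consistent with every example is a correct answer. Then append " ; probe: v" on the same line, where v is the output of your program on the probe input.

filter_gt(4) | sort_asc ; probe: [11, 28]

Check, running the answer program on each example:
  [36, 25, 6, 9, -21, 30] -> [36, 25, 6, 9, 30] -> [6, 9, 25, 30, 36]
  [-13, -34, 47, -3, 49, 16, -36] -> [47, 49, 16] -> [16, 47, 49]
  [-22, -6, -8, -28, -1, -26, 16, -14] -> [16] -> [16]
  probe: [-35, 28, -12, 11] -> [28, 11] -> [11, 28]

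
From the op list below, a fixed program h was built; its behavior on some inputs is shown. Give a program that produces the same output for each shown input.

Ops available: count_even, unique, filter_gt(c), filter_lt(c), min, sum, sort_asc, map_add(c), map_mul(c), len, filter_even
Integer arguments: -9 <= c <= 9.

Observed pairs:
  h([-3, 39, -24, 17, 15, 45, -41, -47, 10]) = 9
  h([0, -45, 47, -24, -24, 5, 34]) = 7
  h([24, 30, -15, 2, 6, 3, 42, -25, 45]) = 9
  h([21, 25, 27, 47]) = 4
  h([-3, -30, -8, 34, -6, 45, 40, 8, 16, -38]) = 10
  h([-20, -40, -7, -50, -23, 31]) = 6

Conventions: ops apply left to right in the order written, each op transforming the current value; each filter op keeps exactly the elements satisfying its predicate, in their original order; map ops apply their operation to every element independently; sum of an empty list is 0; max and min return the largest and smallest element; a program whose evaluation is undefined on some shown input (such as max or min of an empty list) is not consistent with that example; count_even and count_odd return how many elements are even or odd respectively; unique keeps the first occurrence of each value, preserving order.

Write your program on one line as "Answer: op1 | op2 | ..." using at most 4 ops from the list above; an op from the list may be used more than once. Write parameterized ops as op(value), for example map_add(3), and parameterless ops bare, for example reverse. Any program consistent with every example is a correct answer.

map_mul(4) | sort_asc | map_add(4) | count_even

Check, running the answer program on each example:
  [-3, 39, -24, 17, 15, 45, -41, -47, 10] -> [-12, 156, -96, 68, 60, 180, -164, -188, 40] -> [-188, -164, -96, -12, 40, 60, 68, 156, 180] -> [-184, -160, -92, -8, 44, 64, 72, 160, 184] -> 9
  [0, -45, 47, -24, -24, 5, 34] -> [0, -180, 188, -96, -96, 20, 136] -> [-180, -96, -96, 0, 20, 136, 188] -> [-176, -92, -92, 4, 24, 140, 192] -> 7
  [24, 30, -15, 2, 6, 3, 42, -25, 45] -> [96, 120, -60, 8, 24, 12, 168, -100, 180] -> [-100, -60, 8, 12, 24, 96, 120, 168, 180] -> [-96, -56, 12, 16, 28, 100, 124, 172, 184] -> 9
  [21, 25, 27, 47] -> [84, 100, 108, 188] -> [84, 100, 108, 188] -> [88, 104, 112, 192] -> 4
  [-3, -30, -8, 34, -6, 45, 40, 8, 16, -38] -> [-12, -120, -32, 136, -24, 180, 160, 32, 64, -152] -> [-152, -120, -32, -24, -12, 32, 64, 136, 160, 180] -> [-148, -116, -28, -20, -8, 36, 68, 140, 164, 184] -> 10
  [-20, -40, -7, -50, -23, 31] -> [-80, -160, -28, -200, -92, 124] -> [-200, -160, -92, -80, -28, 124] -> [-196, -156, -88, -76, -24, 128] -> 6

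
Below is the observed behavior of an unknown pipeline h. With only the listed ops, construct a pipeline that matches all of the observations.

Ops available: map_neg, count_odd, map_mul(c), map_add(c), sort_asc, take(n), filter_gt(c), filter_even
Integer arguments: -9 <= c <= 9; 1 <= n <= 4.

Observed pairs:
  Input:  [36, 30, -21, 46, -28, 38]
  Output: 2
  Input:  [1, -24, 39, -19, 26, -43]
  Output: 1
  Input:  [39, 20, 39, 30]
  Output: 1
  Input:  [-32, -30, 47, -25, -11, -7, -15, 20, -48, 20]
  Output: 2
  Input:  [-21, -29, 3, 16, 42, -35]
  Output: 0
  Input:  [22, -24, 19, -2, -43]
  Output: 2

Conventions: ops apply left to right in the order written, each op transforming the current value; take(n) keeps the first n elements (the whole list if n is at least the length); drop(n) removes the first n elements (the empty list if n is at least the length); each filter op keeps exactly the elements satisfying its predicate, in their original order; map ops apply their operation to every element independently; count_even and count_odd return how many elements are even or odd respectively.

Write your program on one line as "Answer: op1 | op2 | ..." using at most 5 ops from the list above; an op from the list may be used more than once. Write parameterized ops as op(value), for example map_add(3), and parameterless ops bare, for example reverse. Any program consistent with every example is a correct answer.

map_mul(-7) | take(3) | filter_even | map_add(5) | count_odd

Check, running the answer program on each example:
  [36, 30, -21, 46, -28, 38] -> [-252, -210, 147, -322, 196, -266] -> [-252, -210, 147] -> [-252, -210] -> [-247, -205] -> 2
  [1, -24, 39, -19, 26, -43] -> [-7, 168, -273, 133, -182, 301] -> [-7, 168, -273] -> [168] -> [173] -> 1
  [39, 20, 39, 30] -> [-273, -140, -273, -210] -> [-273, -140, -273] -> [-140] -> [-135] -> 1
  [-32, -30, 47, -25, -11, -7, -15, 20, -48, 20] -> [224, 210, -329, 175, 77, 49, 105, -140, 336, -140] -> [224, 210, -329] -> [224, 210] -> [229, 215] -> 2
  [-21, -29, 3, 16, 42, -35] -> [147, 203, -21, -112, -294, 245] -> [147, 203, -21] -> [] -> [] -> 0
  [22, -24, 19, -2, -43] -> [-154, 168, -133, 14, 301] -> [-154, 168, -133] -> [-154, 168] -> [-149, 173] -> 2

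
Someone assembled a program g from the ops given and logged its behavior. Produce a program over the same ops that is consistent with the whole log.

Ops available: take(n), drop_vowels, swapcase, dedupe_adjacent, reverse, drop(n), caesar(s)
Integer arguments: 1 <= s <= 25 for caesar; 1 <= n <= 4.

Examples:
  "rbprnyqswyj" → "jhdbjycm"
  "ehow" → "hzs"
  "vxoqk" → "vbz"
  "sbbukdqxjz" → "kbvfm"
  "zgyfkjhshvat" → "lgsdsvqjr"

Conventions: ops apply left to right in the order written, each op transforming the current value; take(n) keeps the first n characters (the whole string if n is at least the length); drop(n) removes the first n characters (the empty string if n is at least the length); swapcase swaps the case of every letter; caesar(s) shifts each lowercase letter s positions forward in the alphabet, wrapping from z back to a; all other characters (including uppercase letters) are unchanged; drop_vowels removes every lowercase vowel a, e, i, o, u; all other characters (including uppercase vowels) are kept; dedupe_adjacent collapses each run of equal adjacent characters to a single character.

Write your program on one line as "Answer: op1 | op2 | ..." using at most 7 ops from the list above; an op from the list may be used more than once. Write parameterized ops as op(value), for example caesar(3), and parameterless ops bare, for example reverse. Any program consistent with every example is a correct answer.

drop(1) | dedupe_adjacent | caesar(13) | caesar(24) | reverse | drop_vowels

Check, running the answer program on each example:
  "rbprnyqswyj" -> "bprnyqswyj" -> "bprnyqswyj" -> "ocealdfjlw" -> "macyjbdhju" -> "ujhdbjycam" -> "jhdbjycm"
  "ehow" -> "how" -> "how" -> "ubj" -> "szh" -> "hzs" -> "hzs"
  "vxoqk" -> "xoqk" -> "xoqk" -> "kbdx" -> "izbv" -> "vbzi" -> "vbz"
  "sbbukdqxjz" -> "bbukdqxjz" -> "bukdqxjz" -> "ohxqdkwm" -> "mfvobiuk" -> "kuibovfm" -> "kbvfm"
  "zgyfkjhshvat" -> "gyfkjhshvat" -> "gyfkjhshvat" -> "tlsxwufuing" -> "rjqvusdsgle" -> "elgsdsuvqjr" -> "lgsdsvqjr"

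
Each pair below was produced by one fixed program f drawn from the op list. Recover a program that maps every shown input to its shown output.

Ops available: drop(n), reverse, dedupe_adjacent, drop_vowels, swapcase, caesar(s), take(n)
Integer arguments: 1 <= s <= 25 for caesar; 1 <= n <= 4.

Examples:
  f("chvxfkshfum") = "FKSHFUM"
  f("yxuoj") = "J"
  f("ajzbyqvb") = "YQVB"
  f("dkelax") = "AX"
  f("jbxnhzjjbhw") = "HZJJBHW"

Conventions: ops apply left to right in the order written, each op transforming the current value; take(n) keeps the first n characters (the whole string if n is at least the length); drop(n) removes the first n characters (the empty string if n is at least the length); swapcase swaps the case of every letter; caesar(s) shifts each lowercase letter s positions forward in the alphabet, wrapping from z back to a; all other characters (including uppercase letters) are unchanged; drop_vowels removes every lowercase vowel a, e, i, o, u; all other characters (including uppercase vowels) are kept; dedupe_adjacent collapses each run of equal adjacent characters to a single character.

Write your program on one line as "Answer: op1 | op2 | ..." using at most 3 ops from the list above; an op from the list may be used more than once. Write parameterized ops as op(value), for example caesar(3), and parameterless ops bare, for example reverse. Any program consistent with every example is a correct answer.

swapcase | drop(4)

Check, running the answer program on each example:
  "chvxfkshfum" -> "CHVXFKSHFUM" -> "FKSHFUM"
  "yxuoj" -> "YXUOJ" -> "J"
  "ajzbyqvb" -> "AJZBYQVB" -> "YQVB"
  "dkelax" -> "DKELAX" -> "AX"
  "jbxnhzjjbhw" -> "JBXNHZJJBHW" -> "HZJJBHW"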